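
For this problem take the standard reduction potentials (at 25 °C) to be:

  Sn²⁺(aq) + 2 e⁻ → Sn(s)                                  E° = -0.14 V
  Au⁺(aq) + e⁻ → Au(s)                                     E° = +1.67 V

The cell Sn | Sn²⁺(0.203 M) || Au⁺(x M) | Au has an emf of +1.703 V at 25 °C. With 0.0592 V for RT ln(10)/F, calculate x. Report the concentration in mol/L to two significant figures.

0.0070 M

Au⁺/Au is the cathode, Sn²⁺/Sn the anode: E°cell = +1.81 V, n = 2.
Overall reaction: 2 Au⁺(aq) + Sn(s) → 2 Au(s) + Sn²⁺(aq); Q = [Sn²⁺]^1/[Au⁺]^2.
From E = E° − (0.0592/n) log Q: log Q = (E° − E)·n/0.0592 = (+1.81 − (+1.703))·2/0.0592 = 3.6149.
So 2·log[Au⁺] = 1·log(0.203) − log Q = -0.6925 − (3.6149) = -4.3074; log[Au⁺] = -4.3074 / 2 = -2.1537; [Au⁺] = 10^(-2.1537) ≈ 0.0070 M.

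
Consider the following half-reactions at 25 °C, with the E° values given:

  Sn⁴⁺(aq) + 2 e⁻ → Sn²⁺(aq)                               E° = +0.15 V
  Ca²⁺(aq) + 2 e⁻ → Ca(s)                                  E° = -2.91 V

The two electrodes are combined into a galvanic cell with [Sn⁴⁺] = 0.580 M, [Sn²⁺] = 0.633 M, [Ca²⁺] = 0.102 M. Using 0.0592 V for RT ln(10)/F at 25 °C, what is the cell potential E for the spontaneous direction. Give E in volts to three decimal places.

+3.088 V

Sn⁴⁺/Sn²⁺ is the cathode (higher E°), Ca²⁺/Ca the anode: E°cell = +0.15 − (-2.91) = +3.06 V, n = 2.
Overall: Sn⁴⁺(aq) + Ca(s) → Sn²⁺(aq) + Ca²⁺(aq)
Q = [Sn²⁺]·[Ca²⁺] / ([Sn⁴⁺]); log Q = -0.953.
E = E° − (0.0592/n) log Q = +3.06 − (0.0592/2)(-0.953) = +3.088 V.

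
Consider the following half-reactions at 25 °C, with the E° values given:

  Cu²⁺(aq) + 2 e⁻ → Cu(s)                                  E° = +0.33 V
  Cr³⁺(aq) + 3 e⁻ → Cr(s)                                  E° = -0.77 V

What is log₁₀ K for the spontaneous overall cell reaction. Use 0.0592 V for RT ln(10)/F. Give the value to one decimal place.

111.5

Cathode: Cu²⁺/Cu; anode: Cr³⁺/Cr. E°cell = +1.10 V, n = 6.
log K = nE°cell / 0.0592 = (6)(+1.10) / 0.0592 = 111.5.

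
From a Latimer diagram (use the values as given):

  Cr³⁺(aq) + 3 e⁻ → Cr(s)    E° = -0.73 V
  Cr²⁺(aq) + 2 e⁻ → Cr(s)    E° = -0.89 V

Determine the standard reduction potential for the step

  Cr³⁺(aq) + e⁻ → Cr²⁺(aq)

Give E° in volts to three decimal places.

Sequential free energies add, so n₃E°₃ = n₁E°₁ + n₂E°₂.
With n₃ = 3, and the known step contributing 2×(-0.89) V, the unknown satisfies 1·E° = 3×(-0.73) − 2×(-0.89) = -0.410.
E° = -0.410 / 1 = -0.410 V.

-0.410 V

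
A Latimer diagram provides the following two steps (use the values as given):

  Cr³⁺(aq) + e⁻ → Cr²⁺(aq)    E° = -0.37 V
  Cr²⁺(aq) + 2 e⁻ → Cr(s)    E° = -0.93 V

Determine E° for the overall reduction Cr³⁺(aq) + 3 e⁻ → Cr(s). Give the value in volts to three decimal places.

-0.743 V

Standard free energies of sequential steps add: ΔG°₃ = ΔG°₁ + ΔG°₂, so n₃E°₃ = n₁E°₁ + n₂E°₂.
E°₃ = (1×-0.37 + 2×-0.93) / 3 = (-2.230) / 3 = -0.743 V.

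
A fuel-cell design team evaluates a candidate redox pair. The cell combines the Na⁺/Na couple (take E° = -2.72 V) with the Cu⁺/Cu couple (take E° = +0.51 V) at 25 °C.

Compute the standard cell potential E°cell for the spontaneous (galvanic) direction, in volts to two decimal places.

The Cu⁺/Cu couple has the higher reduction potential, so it is the cathode; Na⁺/Na is oxidised at the anode.
E°cell = E°(cathode) − E°(anode) = (+0.51) − (-2.72) = +3.23 V.

+3.23 V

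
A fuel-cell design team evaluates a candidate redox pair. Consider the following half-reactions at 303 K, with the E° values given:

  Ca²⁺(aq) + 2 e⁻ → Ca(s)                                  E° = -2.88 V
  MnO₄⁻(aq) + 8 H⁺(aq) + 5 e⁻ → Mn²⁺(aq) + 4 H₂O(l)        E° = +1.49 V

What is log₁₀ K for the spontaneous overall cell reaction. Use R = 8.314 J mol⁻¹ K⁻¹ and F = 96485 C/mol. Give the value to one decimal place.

Cathode: MnO₄⁻/Mn²⁺; anode: Ca²⁺/Ca. E°cell = (+1.49) − (-2.88) = +4.37 V, with n = 10.
ΔG° = −nFE° = −RT ln K, so ln K = nFE°/(RT) = (10)(96485)(+4.37) / ((8.314)(303)) = 1673.742.
log₁₀ K = 1673.742 / ln 10 = 726.9.

726.9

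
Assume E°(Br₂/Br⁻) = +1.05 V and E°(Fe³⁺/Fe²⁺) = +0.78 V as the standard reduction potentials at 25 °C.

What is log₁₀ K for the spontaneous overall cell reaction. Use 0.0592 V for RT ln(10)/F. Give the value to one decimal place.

Cathode: Br₂/Br⁻; anode: Fe³⁺/Fe²⁺. E°cell = +0.27 V, n = 2.
log K = nE°cell / 0.0592 = (2)(+0.27) / 0.0592 = 9.1.

9.1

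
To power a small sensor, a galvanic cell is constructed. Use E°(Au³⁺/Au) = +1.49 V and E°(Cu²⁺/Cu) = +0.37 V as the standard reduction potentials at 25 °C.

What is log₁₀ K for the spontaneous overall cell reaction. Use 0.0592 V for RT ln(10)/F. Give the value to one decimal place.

113.5

Cathode: Au³⁺/Au; anode: Cu²⁺/Cu. E°cell = +1.12 V, n = 6.
log K = nE°cell / 0.0592 = (6)(+1.12) / 0.0592 = 113.5.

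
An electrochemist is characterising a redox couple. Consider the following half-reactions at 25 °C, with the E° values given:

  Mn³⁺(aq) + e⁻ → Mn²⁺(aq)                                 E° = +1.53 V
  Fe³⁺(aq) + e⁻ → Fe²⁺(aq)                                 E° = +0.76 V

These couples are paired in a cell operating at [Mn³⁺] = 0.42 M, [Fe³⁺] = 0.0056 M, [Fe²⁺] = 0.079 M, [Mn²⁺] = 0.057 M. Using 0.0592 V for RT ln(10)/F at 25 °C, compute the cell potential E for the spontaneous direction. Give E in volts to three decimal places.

Mn³⁺/Mn²⁺ is the cathode (higher E°), Fe³⁺/Fe²⁺ the anode: E°cell = +1.53 − (+0.76) = +0.77 V, n = 1.
Overall: Mn³⁺(aq) + Fe²⁺(aq) → Mn²⁺(aq) + Fe³⁺(aq)
Q = [Mn²⁺]·[Fe³⁺] / ([Mn³⁺]·[Fe²⁺]); log Q = -2.017.
E = E° − (0.0592/n) log Q = +0.77 − (0.0592/1)(-2.017) = +0.889 V.

+0.889 V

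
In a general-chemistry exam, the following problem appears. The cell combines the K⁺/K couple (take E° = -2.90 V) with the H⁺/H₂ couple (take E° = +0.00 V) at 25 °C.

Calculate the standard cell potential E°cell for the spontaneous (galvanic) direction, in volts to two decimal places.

The H⁺/H₂ couple has the higher reduction potential, so it is the cathode; K⁺/K is oxidised at the anode.
E°cell = E°(cathode) − E°(anode) = (+0.00) − (-2.90) = +2.90 V.

+2.90 V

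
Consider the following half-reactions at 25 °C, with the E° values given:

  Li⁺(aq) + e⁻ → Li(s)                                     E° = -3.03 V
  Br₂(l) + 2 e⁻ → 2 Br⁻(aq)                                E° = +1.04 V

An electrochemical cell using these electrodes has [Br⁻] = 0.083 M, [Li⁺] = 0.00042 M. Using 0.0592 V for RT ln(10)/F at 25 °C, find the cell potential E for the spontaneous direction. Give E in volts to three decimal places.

+4.334 V

Br₂/Br⁻ is the cathode (higher E°), Li⁺/Li the anode: E°cell = +1.04 − (-3.03) = +4.07 V, n = 2.
Overall: Br₂(l) + 2 Li(s) → 2 Br⁻(aq) + 2 Li⁺(aq)
Q = [Br⁻]^2·[Li⁺]^2; log Q = -8.915.
E = E° − (0.0592/n) log Q = +4.07 − (0.0592/2)(-8.915) = +4.334 V.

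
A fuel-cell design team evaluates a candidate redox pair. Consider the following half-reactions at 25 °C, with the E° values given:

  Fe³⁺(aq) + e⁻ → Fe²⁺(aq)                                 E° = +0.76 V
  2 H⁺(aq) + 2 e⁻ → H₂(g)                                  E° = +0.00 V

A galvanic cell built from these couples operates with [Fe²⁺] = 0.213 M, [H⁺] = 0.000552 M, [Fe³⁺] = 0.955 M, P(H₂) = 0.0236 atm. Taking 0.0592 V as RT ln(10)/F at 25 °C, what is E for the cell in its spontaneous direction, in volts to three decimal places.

+0.943 V

Fe³⁺/Fe²⁺ is the cathode (higher E°), H⁺/H₂ the anode: E°cell = +0.76 − (+0.00) = +0.76 V, n = 2.
Overall: 2 Fe³⁺(aq) + H₂(g) → 2 Fe²⁺(aq) + 2 H⁺(aq)
Q = [Fe²⁺]^2·[H⁺]^2 / ([Fe³⁺]^2·P(H₂)); log Q = -6.192.
E = E° − (0.0592/n) log Q = +0.76 − (0.0592/2)(-6.192) = +0.943 V.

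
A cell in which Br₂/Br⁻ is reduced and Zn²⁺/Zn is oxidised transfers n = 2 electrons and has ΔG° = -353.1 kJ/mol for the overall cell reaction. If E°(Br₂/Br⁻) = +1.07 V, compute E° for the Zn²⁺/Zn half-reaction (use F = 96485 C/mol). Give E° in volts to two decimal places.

E°cell = −ΔG°/(nF) = −(-353.1×10³)/((2)(96485)) = +1.830 V.
Since Br₂/Br⁻ is the cathode and Zn²⁺/Zn the anode, E°cell = E°(Br₂/Br⁻) − E°(Zn²⁺/Zn).
So E°(Zn²⁺/Zn) = E°(Br₂/Br⁻) − E°cell = (+1.07) − (+1.830) = -0.76 V.

-0.76 V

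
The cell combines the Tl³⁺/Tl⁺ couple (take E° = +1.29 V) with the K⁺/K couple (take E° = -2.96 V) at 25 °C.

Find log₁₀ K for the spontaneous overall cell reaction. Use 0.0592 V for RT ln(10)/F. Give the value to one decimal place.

143.6

Cathode: Tl³⁺/Tl⁺; anode: K⁺/K. E°cell = +4.25 V, n = 2.
log K = nE°cell / 0.0592 = (2)(+4.25) / 0.0592 = 143.6.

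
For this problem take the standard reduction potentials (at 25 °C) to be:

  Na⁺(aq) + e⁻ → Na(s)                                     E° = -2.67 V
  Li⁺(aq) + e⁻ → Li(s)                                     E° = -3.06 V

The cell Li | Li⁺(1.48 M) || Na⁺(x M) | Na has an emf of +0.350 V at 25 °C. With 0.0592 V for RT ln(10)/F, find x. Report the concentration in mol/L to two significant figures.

Na⁺/Na is the cathode, Li⁺/Li the anode: E°cell = +0.39 V, n = 1.
Overall reaction: Na⁺(aq) + Li(s) → Na(s) + Li⁺(aq); Q = [Li⁺]^1/[Na⁺]^1.
From E = E° − (0.0592/n) log Q: log Q = (E° − E)·n/0.0592 = (+0.39 − (+0.350))·1/0.0592 = 0.6757.
So 1·log[Na⁺] = 1·log(1.48) − log Q = 0.1703 − (0.6757) = -0.5054; [Na⁺] = 10^(-0.5054) ≈ 0.31 M.

0.31 M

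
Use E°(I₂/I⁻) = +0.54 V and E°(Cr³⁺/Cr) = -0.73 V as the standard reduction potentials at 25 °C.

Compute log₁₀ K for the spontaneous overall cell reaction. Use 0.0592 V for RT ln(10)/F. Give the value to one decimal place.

Cathode: I₂/I⁻; anode: Cr³⁺/Cr. E°cell = +1.27 V, n = 6.
log K = nE°cell / 0.0592 = (6)(+1.27) / 0.0592 = 128.7.

128.7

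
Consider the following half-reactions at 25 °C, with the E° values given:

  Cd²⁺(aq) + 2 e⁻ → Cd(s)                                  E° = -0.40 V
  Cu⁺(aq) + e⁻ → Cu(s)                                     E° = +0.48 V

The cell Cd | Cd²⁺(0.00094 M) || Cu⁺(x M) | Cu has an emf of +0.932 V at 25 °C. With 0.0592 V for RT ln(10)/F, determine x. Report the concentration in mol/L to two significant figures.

0.23 M

Cu⁺/Cu is the cathode, Cd²⁺/Cd the anode: E°cell = +0.88 V, n = 2.
Overall reaction: 2 Cu⁺(aq) + Cd(s) → 2 Cu(s) + Cd²⁺(aq); Q = [Cd²⁺]^1/[Cu⁺]^2.
From E = E° − (0.0592/n) log Q: log Q = (E° − E)·n/0.0592 = (+0.88 − (+0.932))·2/0.0592 = -1.7568.
So 2·log[Cu⁺] = 1·log(0.00094) − log Q = -3.0269 − (-1.7568) = -1.2701; log[Cu⁺] = -1.2701 / 2 = -0.6351; [Cu⁺] = 10^(-0.6351) ≈ 0.23 M.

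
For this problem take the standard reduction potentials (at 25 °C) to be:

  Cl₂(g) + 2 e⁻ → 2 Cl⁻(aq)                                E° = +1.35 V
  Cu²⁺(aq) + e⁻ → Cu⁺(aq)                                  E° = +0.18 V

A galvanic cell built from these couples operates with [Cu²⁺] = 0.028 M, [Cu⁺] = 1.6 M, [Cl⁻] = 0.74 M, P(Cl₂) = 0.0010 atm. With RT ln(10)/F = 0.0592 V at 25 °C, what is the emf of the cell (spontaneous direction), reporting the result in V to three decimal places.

+1.193 V

Cl₂/Cl⁻ is the cathode (higher E°), Cu²⁺/Cu⁺ the anode: E°cell = +1.35 − (+0.18) = +1.17 V, n = 2.
Overall: Cl₂(g) + 2 Cu⁺(aq) → 2 Cl⁻(aq) + 2 Cu²⁺(aq)
Q = [Cl⁻]^2·[Cu²⁺]^2 / (P(Cl₂)·[Cu⁺]^2); log Q = -0.775.
E = E° − (0.0592/n) log Q = +1.17 − (0.0592/2)(-0.775) = +1.193 V.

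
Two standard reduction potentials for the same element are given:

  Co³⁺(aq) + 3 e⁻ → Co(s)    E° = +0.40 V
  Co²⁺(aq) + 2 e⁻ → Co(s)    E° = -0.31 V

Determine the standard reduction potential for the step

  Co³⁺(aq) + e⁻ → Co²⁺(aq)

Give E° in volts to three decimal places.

Sequential free energies add, so n₃E°₃ = n₁E°₁ + n₂E°₂.
With n₃ = 3, and the known step contributing 2×(-0.31) V, the unknown satisfies 1·E° = 3×(+0.40) − 2×(-0.31) = +1.820.
E° = +1.820 / 1 = +1.820 V.

+1.820 V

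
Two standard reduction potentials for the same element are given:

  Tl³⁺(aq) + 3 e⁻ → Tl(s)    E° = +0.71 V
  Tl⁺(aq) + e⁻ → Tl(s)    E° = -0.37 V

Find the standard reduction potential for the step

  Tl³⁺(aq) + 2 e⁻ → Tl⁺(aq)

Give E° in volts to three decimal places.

+1.250 V

Sequential free energies add, so n₃E°₃ = n₁E°₁ + n₂E°₂.
With n₃ = 3, and the known step contributing 1×(-0.37) V, the unknown satisfies 2·E° = 3×(+0.71) − 1×(-0.37) = +2.500.
E° = +2.500 / 2 = +1.250 V.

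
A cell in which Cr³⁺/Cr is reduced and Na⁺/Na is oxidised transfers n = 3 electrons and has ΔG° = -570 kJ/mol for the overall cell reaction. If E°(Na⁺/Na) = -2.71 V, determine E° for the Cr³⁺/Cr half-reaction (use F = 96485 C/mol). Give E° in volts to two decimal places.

-0.74 V

E°cell = −ΔG°/(nF) = −(-570×10³)/((3)(96485)) = +1.969 V.
Since Cr³⁺/Cr is the cathode and Na⁺/Na the anode, E°cell = E°(Cr³⁺/Cr) − E°(Na⁺/Na).
So E°(Cr³⁺/Cr) = E°cell + E°(Na⁺/Na) = +1.969 + (-2.71) = -0.74 V.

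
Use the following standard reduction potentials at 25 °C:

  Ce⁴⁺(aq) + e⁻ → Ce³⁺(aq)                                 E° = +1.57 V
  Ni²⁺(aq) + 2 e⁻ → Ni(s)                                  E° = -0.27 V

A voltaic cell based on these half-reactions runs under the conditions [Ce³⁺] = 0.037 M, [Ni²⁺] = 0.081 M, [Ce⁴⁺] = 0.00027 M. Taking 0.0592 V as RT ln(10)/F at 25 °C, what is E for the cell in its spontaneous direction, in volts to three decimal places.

+1.746 V

Ce⁴⁺/Ce³⁺ is the cathode (higher E°), Ni²⁺/Ni the anode: E°cell = +1.57 − (-0.27) = +1.84 V, n = 2.
Overall: 2 Ce⁴⁺(aq) + Ni(s) → 2 Ce³⁺(aq) + Ni²⁺(aq)
Q = [Ce³⁺]^2·[Ni²⁺] / ([Ce⁴⁺]^2); log Q = 3.182.
E = E° − (0.0592/n) log Q = +1.84 − (0.0592/2)(3.182) = +1.746 V.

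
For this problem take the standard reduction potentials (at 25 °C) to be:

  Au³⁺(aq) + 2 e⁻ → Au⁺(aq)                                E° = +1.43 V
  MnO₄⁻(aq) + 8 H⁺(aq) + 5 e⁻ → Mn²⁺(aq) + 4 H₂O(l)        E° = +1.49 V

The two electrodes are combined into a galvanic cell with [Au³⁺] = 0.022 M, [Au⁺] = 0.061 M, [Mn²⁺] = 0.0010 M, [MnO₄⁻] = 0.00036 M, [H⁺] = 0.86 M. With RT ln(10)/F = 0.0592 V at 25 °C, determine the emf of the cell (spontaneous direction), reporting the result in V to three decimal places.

+0.062 V

MnO₄⁻/Mn²⁺ is the cathode (higher E°), Au³⁺/Au⁺ the anode: E°cell = +1.49 − (+1.43) = +0.06 V, n = 10.
Overall: 2 MnO₄⁻(aq) + 16 H⁺(aq) + 5 Au⁺(aq) → 2 Mn²⁺(aq) + 8 H₂O(l) + 5 Au³⁺(aq)
Q = [Mn²⁺]^2·[Au³⁺]^5 / ([MnO₄⁻]^2·[H⁺]^16·[Au⁺]^5); log Q = -0.279.
E = E° − (0.0592/n) log Q = +0.06 − (0.0592/10)(-0.279) = +0.062 V.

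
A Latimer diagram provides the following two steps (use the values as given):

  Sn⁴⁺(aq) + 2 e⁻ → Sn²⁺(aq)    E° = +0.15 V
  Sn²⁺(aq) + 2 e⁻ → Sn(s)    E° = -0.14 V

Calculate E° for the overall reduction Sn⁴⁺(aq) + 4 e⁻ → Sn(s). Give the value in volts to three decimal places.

+0.005 V

Adding the free-energy changes (−nFE°) of the two steps gives −n₃FE°₃ = −n₁FE°₁ − n₂FE°₂.
E°₃ = (2×+0.15 + 2×-0.14) / 4 = (+0.020) / 4 = +0.005 V.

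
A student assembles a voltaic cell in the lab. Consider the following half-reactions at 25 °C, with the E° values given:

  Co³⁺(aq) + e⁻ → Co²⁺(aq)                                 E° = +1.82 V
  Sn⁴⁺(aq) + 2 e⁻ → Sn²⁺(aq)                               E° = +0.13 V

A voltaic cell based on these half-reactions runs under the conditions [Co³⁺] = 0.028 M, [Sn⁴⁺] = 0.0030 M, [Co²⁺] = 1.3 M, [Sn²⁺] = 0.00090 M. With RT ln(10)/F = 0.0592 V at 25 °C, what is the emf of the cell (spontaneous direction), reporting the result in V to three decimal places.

Co³⁺/Co²⁺ is the cathode (higher E°), Sn⁴⁺/Sn²⁺ the anode: E°cell = +1.82 − (+0.13) = +1.69 V, n = 2.
Overall: 2 Co³⁺(aq) + Sn²⁺(aq) → 2 Co²⁺(aq) + Sn⁴⁺(aq)
Q = [Co²⁺]^2·[Sn⁴⁺] / ([Co³⁺]^2·[Sn²⁺]); log Q = 3.856.
E = E° − (0.0592/n) log Q = +1.69 − (0.0592/2)(3.856) = +1.576 V.

+1.576 V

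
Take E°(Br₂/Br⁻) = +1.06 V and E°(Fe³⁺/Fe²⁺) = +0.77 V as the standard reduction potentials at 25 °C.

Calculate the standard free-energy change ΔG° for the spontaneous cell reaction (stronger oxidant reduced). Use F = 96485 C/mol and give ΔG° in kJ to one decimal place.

Br₂/Br⁻ (E° = +1.06 V) is the cathode; Fe³⁺/Fe²⁺ (E° = +0.77 V) is the anode, so E°cell = +0.29 V.
Balancing electrons gives n = 2 (lcm of 2 and 1).
ΔG° = −nFE° = −(2)(96485)(+0.29) = -55,961 J = -56.0 kJ.

-56.0 kJ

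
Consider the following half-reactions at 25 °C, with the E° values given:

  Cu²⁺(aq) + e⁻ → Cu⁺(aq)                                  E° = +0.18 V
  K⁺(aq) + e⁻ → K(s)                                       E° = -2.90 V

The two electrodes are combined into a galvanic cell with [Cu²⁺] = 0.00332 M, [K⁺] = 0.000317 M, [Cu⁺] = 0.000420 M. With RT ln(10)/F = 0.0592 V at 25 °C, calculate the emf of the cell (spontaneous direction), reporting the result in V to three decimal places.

Cu²⁺/Cu⁺ is the cathode (higher E°), K⁺/K the anode: E°cell = +0.18 − (-2.90) = +3.08 V, n = 1.
Overall: Cu²⁺(aq) + K(s) → Cu⁺(aq) + K⁺(aq)
Q = [Cu⁺]·[K⁺] / ([Cu²⁺]); log Q = -4.397.
E = E° − (0.0592/n) log Q = +3.08 − (0.0592/1)(-4.397) = +3.340 V.

+3.340 V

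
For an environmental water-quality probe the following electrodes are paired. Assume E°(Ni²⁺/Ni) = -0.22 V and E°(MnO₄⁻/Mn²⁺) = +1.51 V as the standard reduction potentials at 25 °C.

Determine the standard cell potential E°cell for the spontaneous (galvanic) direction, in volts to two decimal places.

+1.73 V

The MnO₄⁻/Mn²⁺ couple has the higher reduction potential, so it is the cathode; Ni²⁺/Ni is oxidised at the anode.
E°cell = E°(cathode) − E°(anode) = (+1.51) − (-0.22) = +1.73 V.
Since E°cell > 0, the reaction is spontaneous under standard conditions.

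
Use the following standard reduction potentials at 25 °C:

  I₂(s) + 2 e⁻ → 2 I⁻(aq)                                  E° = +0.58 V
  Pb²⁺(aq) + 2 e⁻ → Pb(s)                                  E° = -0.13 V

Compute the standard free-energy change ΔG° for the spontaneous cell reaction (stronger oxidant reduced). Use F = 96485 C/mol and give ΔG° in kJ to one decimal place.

-137.0 kJ

I₂/I⁻ (E° = +0.58 V) is the cathode; Pb²⁺/Pb (E° = -0.13 V) is the anode, so E°cell = +0.71 V.
Balancing electrons gives n = 2 (lcm of 2 and 2).
ΔG° = −nFE° = −(2)(96485)(+0.71) = -137,009 J = -137.0 kJ.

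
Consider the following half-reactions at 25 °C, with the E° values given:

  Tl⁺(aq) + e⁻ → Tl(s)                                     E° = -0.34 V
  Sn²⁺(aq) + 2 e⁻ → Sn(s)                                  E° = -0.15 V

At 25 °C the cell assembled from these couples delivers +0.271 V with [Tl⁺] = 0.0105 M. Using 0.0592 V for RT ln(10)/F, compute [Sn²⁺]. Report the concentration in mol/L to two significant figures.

0.060 M

Sn²⁺/Sn is the cathode, Tl⁺/Tl the anode: E°cell = +0.19 V, n = 2.
Overall reaction: Sn²⁺(aq) + 2 Tl(s) → Sn(s) + 2 Tl⁺(aq); Q = [Tl⁺]^2/[Sn²⁺]^1.
From E = E° − (0.0592/n) log Q: log Q = (E° − E)·n/0.0592 = (+0.19 − (+0.271))·2/0.0592 = -2.7365.
So 1·log[Sn²⁺] = 2·log(0.0105) − log Q = -3.9576 − (-2.7365) = -1.2211; [Sn²⁺] = 10^(-1.2211) ≈ 0.060 M.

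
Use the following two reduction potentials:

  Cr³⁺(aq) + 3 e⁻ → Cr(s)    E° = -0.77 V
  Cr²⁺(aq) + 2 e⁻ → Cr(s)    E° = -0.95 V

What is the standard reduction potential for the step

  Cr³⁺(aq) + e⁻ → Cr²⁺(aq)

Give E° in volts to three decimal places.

-0.410 V

Sequential free energies add, so n₃E°₃ = n₁E°₁ + n₂E°₂.
With n₃ = 3, and the known step contributing 2×(-0.95) V, the unknown satisfies 1·E° = 3×(-0.77) − 2×(-0.95) = -0.410.
E° = -0.410 / 1 = -0.410 V.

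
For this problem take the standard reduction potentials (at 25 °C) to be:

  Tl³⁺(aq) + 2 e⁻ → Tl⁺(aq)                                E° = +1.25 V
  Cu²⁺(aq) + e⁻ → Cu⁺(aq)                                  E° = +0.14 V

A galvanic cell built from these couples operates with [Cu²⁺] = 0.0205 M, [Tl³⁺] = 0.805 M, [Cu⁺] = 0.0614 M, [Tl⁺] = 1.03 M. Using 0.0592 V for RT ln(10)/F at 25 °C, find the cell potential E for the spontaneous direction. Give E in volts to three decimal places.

Tl³⁺/Tl⁺ is the cathode (higher E°), Cu²⁺/Cu⁺ the anode: E°cell = +1.25 − (+0.14) = +1.11 V, n = 2.
Overall: Tl³⁺(aq) + 2 Cu⁺(aq) → Tl⁺(aq) + 2 Cu²⁺(aq)
Q = [Tl⁺]·[Cu²⁺]^2 / ([Tl³⁺]·[Cu⁺]^2); log Q = -0.846.
E = E° − (0.0592/n) log Q = +1.11 − (0.0592/2)(-0.846) = +1.135 V.

+1.135 V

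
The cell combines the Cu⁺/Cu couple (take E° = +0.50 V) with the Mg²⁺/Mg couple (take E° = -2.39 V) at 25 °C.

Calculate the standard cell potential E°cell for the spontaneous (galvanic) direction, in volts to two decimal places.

+2.89 V

The Cu⁺/Cu couple has the higher reduction potential, so it is the cathode; Mg²⁺/Mg is oxidised at the anode.
E°cell = E°(cathode) − E°(anode) = (+0.50) − (-2.39) = +2.89 V.
Since E°cell > 0, the reaction is spontaneous under standard conditions.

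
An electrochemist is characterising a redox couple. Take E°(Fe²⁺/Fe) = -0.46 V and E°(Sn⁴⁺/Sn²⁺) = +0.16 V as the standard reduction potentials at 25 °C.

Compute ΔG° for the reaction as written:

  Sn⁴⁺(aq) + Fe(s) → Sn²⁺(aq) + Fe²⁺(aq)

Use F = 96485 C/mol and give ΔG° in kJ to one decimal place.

As written, Sn⁴⁺/Sn²⁺ is reduced (cathode) and Fe²⁺/Fe is oxidised (anode), so E°cell = (+0.16) − (-0.46) = +0.62 V.
Balancing electrons gives n = 2.
ΔG° = −nFE° = −(2)(96485)(+0.62) = -119,641 J = -119.6 kJ.

-119.6 kJ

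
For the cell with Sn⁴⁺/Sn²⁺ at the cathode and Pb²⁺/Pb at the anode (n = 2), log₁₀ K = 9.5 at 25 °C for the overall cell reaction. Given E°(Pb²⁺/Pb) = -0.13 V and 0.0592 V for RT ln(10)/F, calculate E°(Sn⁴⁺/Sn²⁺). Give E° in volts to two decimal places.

+0.15 V

E°cell = (0.0592/n)·log K = (0.0592/2)(9.5) = +0.281 V.
Since Sn⁴⁺/Sn²⁺ is the cathode and Pb²⁺/Pb the anode, E°cell = E°(Sn⁴⁺/Sn²⁺) − E°(Pb²⁺/Pb).
So E°(Sn⁴⁺/Sn²⁺) = E°cell + E°(Pb²⁺/Pb) = +0.281 + (-0.13) = +0.15 V.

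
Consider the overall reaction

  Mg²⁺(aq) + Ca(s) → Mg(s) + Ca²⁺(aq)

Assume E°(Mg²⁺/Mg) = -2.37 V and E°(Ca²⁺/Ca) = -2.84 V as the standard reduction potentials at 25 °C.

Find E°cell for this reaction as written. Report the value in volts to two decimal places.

+0.47 V

The Mg²⁺/Mg couple has the higher reduction potential, so it is the cathode; Ca²⁺/Ca is oxidised at the anode.
E°cell = E°(cathode) − E°(anode) = (-2.37) − (-2.84) = +0.47 V.
Since E°cell > 0, the reaction is spontaneous under standard conditions.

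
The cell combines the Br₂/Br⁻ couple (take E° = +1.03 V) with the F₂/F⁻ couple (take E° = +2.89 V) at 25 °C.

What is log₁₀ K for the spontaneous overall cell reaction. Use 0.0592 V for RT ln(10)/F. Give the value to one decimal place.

62.8

Cathode: F₂/F⁻; anode: Br₂/Br⁻. E°cell = +1.86 V, n = 2.
log K = nE°cell / 0.0592 = (2)(+1.86) / 0.0592 = 62.8.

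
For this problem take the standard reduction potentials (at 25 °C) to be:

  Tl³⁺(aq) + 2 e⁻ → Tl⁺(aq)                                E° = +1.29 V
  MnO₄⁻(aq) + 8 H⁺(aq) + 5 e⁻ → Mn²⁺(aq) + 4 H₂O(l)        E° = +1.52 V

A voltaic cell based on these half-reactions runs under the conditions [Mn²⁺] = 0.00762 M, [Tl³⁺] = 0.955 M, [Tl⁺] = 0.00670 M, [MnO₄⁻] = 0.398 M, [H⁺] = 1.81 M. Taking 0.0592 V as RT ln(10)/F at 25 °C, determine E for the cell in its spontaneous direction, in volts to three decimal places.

+0.211 V

MnO₄⁻/Mn²⁺ is the cathode (higher E°), Tl³⁺/Tl⁺ the anode: E°cell = +1.52 − (+1.29) = +0.23 V, n = 10.
Overall: 2 MnO₄⁻(aq) + 16 H⁺(aq) + 5 Tl⁺(aq) → 2 Mn²⁺(aq) + 8 H₂O(l) + 5 Tl³⁺(aq)
Q = [Mn²⁺]^2·[Tl³⁺]^5 / ([MnO₄⁻]^2·[H⁺]^16·[Tl⁺]^5); log Q = 3.211.
E = E° − (0.0592/n) log Q = +0.23 − (0.0592/10)(3.211) = +0.211 V.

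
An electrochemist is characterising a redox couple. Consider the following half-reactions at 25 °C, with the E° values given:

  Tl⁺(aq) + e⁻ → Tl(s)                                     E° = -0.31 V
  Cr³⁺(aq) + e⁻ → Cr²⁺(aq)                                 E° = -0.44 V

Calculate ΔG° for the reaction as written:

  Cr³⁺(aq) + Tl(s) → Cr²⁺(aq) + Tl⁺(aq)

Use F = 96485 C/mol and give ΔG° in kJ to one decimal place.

+12.5 kJ

As written, Cr³⁺/Cr²⁺ is reduced (cathode) and Tl⁺/Tl is oxidised (anode), so E°cell = (-0.44) − (-0.31) = -0.13 V.
Balancing electrons gives n = 1.
ΔG° = −nFE° = −(1)(96485)(-0.13) = 12,543 J = +12.5 kJ.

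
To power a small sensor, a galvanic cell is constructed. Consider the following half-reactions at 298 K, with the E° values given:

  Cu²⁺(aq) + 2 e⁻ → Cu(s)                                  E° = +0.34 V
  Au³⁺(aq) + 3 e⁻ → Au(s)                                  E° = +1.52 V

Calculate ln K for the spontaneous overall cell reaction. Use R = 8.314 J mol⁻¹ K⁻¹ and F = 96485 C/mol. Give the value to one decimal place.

275.7

Cathode: Au³⁺/Au; anode: Cu²⁺/Cu. E°cell = (+1.52) − (+0.34) = +1.18 V, with n = 6.
ΔG° = −nFE° = −RT ln K, so ln K = nFE°/(RT) = (6)(96485)(+1.18) / ((8.314)(298)) = 275.719.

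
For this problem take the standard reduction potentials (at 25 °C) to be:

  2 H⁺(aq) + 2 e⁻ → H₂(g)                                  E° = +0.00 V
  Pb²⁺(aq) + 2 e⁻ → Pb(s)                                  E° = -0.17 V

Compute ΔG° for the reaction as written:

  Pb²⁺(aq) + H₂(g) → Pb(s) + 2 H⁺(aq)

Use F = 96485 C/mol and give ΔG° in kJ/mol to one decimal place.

As written, Pb²⁺/Pb is reduced (cathode) and H⁺/H₂ is oxidised (anode), so E°cell = (-0.17) − (+0.00) = -0.17 V.
Balancing electrons gives n = 2.
ΔG° = −nFE° = −(2)(96485)(-0.17) = 32,805 J = +32.8 kJ/mol.

+32.8 kJ/mol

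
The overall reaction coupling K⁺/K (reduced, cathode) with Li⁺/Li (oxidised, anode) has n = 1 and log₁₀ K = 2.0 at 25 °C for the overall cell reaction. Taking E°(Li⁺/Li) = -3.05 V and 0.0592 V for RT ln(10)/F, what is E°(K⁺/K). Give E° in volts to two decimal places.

E°cell = (0.0592/n)·log K = (0.0592/1)(2.0) = +0.118 V.
Since K⁺/K is the cathode and Li⁺/Li the anode, E°cell = E°(K⁺/K) − E°(Li⁺/Li).
So E°(K⁺/K) = E°cell + E°(Li⁺/Li) = +0.118 + (-3.05) = -2.93 V.

-2.93 V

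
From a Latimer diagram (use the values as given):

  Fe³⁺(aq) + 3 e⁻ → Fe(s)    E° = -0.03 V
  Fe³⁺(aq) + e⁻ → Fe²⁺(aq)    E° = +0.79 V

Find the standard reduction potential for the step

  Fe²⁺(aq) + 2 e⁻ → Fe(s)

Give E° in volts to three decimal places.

Sequential free energies add, so n₃E°₃ = n₁E°₁ + n₂E°₂.
With n₃ = 3, and the known step contributing 1×(+0.79) V, the unknown satisfies 2·E° = 3×(-0.03) − 1×(+0.79) = -0.880.
E° = -0.880 / 2 = -0.440 V.

-0.440 V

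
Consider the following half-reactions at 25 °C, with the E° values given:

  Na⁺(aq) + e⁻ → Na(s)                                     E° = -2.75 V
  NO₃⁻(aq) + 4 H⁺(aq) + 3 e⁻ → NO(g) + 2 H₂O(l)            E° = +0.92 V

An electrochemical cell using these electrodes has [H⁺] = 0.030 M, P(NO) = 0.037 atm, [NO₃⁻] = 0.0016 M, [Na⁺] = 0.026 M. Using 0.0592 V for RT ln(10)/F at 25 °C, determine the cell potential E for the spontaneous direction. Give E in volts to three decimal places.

+3.617 V

NO₃⁻/NO is the cathode (higher E°), Na⁺/Na the anode: E°cell = +0.92 − (-2.75) = +3.67 V, n = 3.
Overall: NO₃⁻(aq) + 4 H⁺(aq) + 3 Na(s) → NO(g) + 2 H₂O(l) + 3 Na⁺(aq)
Q = P(NO)·[Na⁺]^3 / ([NO₃⁻]·[H⁺]^4); log Q = 2.701.
E = E° − (0.0592/n) log Q = +3.67 − (0.0592/3)(2.701) = +3.617 V.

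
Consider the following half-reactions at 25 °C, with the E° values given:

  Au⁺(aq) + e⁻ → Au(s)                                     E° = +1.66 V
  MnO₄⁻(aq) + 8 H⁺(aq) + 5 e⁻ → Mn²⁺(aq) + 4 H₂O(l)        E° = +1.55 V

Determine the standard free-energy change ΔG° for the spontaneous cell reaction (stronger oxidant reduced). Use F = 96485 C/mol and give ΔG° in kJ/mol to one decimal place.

-53.1 kJ/mol

Au⁺/Au (E° = +1.66 V) is the cathode; MnO₄⁻/Mn²⁺ (E° = +1.55 V) is the anode, so E°cell = +0.11 V.
Balancing electrons gives n = 5 (lcm of 1 and 5).
ΔG° = −nFE° = −(5)(96485)(+0.11) = -53,067 J = -53.1 kJ/mol.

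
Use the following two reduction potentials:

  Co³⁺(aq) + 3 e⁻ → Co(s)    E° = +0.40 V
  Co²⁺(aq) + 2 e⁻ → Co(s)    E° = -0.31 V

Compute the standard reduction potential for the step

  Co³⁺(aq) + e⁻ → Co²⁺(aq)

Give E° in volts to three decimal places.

Sequential free energies add, so n₃E°₃ = n₁E°₁ + n₂E°₂.
With n₃ = 3, and the known step contributing 2×(-0.31) V, the unknown satisfies 1·E° = 3×(+0.40) − 2×(-0.31) = +1.820.
E° = +1.820 / 1 = +1.820 V.

+1.820 V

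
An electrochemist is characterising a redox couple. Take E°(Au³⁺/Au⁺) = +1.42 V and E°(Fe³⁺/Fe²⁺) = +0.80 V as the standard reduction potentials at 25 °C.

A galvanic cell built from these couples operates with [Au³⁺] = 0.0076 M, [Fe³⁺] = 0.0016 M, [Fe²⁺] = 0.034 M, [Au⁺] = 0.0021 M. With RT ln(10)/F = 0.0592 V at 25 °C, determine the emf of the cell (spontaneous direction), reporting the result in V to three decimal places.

+0.715 V

Au³⁺/Au⁺ is the cathode (higher E°), Fe³⁺/Fe²⁺ the anode: E°cell = +1.42 − (+0.80) = +0.62 V, n = 2.
Overall: Au³⁺(aq) + 2 Fe²⁺(aq) → Au⁺(aq) + 2 Fe³⁺(aq)
Q = [Au⁺]·[Fe³⁺]^2 / ([Au³⁺]·[Fe²⁺]^2); log Q = -3.213.
E = E° − (0.0592/n) log Q = +0.62 − (0.0592/2)(-3.213) = +0.715 V.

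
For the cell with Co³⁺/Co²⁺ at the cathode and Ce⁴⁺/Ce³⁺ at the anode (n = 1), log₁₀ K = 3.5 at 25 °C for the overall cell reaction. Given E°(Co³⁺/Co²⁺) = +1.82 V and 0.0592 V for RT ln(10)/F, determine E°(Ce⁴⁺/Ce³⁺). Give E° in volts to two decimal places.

+1.61 V

E°cell = (0.0592/n)·log K = (0.0592/1)(3.5) = +0.207 V.
Since Co³⁺/Co²⁺ is the cathode and Ce⁴⁺/Ce³⁺ the anode, E°cell = E°(Co³⁺/Co²⁺) − E°(Ce⁴⁺/Ce³⁺).
So E°(Ce⁴⁺/Ce³⁺) = E°(Co³⁺/Co²⁺) − E°cell = (+1.82) − (+0.207) = +1.61 V.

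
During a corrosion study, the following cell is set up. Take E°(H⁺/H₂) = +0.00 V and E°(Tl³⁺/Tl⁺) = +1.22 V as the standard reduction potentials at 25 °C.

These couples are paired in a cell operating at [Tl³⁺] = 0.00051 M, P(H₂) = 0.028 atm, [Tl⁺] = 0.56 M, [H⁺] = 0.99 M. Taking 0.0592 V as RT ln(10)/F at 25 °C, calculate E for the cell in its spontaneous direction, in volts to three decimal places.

Tl³⁺/Tl⁺ is the cathode (higher E°), H⁺/H₂ the anode: E°cell = +1.22 − (+0.00) = +1.22 V, n = 2.
Overall: Tl³⁺(aq) + H₂(g) → Tl⁺(aq) + 2 H⁺(aq)
Q = [Tl⁺]·[H⁺]^2 / ([Tl³⁺]·P(H₂)); log Q = 4.585.
E = E° − (0.0592/n) log Q = +1.22 − (0.0592/2)(4.585) = +1.084 V.

+1.084 V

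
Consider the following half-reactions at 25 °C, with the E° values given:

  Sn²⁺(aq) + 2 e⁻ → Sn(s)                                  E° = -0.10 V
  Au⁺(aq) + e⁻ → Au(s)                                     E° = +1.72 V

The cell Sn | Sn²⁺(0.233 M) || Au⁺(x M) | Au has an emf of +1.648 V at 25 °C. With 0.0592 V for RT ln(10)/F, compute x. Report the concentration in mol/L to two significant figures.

0.00060 M

Au⁺/Au is the cathode, Sn²⁺/Sn the anode: E°cell = +1.82 V, n = 2.
Overall reaction: 2 Au⁺(aq) + Sn(s) → 2 Au(s) + Sn²⁺(aq); Q = [Sn²⁺]^1/[Au⁺]^2.
From E = E° − (0.0592/n) log Q: log Q = (E° − E)·n/0.0592 = (+1.82 − (+1.648))·2/0.0592 = 5.8108.
So 2·log[Au⁺] = 1·log(0.233) − log Q = -0.6326 − (5.8108) = -6.4434; log[Au⁺] = -6.4434 / 2 = -3.2217; [Au⁺] = 10^(-3.2217) ≈ 0.00060 M.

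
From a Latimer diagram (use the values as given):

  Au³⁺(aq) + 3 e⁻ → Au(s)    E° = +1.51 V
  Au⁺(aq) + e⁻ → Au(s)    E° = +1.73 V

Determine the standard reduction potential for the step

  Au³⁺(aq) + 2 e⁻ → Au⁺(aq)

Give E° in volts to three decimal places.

+1.400 V

Sequential free energies add, so n₃E°₃ = n₁E°₁ + n₂E°₂.
With n₃ = 3, and the known step contributing 1×(+1.73) V, the unknown satisfies 2·E° = 3×(+1.51) − 1×(+1.73) = +2.800.
E° = +2.800 / 2 = +1.400 V.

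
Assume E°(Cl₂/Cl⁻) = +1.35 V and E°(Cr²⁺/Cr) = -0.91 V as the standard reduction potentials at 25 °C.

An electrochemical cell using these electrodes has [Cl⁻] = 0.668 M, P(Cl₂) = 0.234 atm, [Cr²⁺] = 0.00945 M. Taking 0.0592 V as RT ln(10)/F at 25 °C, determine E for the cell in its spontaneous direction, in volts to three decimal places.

+2.312 V

Cl₂/Cl⁻ is the cathode (higher E°), Cr²⁺/Cr the anode: E°cell = +1.35 − (-0.91) = +2.26 V, n = 2.
Overall: Cl₂(g) + Cr(s) → 2 Cl⁻(aq) + Cr²⁺(aq)
Q = [Cl⁻]^2·[Cr²⁺] / (P(Cl₂)); log Q = -1.744.
E = E° − (0.0592/n) log Q = +2.26 − (0.0592/2)(-1.744) = +2.312 V.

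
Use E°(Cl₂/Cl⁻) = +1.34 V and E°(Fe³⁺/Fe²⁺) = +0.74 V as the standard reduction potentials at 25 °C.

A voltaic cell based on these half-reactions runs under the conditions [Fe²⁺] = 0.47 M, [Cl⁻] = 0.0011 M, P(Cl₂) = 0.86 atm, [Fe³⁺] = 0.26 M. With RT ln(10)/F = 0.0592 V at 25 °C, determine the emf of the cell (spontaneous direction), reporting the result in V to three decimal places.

Cl₂/Cl⁻ is the cathode (higher E°), Fe³⁺/Fe²⁺ the anode: E°cell = +1.34 − (+0.74) = +0.60 V, n = 2.
Overall: Cl₂(g) + 2 Fe²⁺(aq) → 2 Cl⁻(aq) + 2 Fe³⁺(aq)
Q = [Cl⁻]^2·[Fe³⁺]^2 / (P(Cl₂)·[Fe²⁺]^2); log Q = -6.366.
E = E° − (0.0592/n) log Q = +0.60 − (0.0592/2)(-6.366) = +0.788 V.

+0.788 V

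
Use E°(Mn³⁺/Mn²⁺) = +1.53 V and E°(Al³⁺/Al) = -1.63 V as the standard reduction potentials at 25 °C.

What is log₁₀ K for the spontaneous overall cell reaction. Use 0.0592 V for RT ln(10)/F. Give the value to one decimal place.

160.1

Cathode: Mn³⁺/Mn²⁺; anode: Al³⁺/Al. E°cell = +3.16 V, n = 3.
log K = nE°cell / 0.0592 = (3)(+3.16) / 0.0592 = 160.1.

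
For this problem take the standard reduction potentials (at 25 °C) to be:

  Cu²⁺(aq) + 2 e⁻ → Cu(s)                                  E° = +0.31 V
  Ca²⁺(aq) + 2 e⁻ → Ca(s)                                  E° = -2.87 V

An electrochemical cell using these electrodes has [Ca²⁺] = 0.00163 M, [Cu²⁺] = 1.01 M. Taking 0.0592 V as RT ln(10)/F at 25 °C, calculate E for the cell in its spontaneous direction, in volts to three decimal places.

Cu²⁺/Cu is the cathode (higher E°), Ca²⁺/Ca the anode: E°cell = +0.31 − (-2.87) = +3.18 V, n = 2.
Overall: Cu²⁺(aq) + Ca(s) → Cu(s) + Ca²⁺(aq)
Q = [Ca²⁺] / ([Cu²⁺]); log Q = -2.792.
E = E° − (0.0592/n) log Q = +3.18 − (0.0592/2)(-2.792) = +3.263 V.

+3.263 V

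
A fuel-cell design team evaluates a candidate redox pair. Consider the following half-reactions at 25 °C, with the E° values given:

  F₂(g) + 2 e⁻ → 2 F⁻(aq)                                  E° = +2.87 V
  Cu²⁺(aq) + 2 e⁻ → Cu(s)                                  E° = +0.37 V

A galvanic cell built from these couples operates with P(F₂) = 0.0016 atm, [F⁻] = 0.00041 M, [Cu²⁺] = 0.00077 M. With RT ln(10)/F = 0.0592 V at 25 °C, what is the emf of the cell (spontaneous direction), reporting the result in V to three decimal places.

+2.710 V

F₂/F⁻ is the cathode (higher E°), Cu²⁺/Cu the anode: E°cell = +2.87 − (+0.37) = +2.50 V, n = 2.
Overall: F₂(g) + Cu(s) → 2 F⁻(aq) + Cu²⁺(aq)
Q = [F⁻]^2·[Cu²⁺] / (P(F₂)); log Q = -7.092.
E = E° − (0.0592/n) log Q = +2.50 − (0.0592/2)(-7.092) = +2.710 V.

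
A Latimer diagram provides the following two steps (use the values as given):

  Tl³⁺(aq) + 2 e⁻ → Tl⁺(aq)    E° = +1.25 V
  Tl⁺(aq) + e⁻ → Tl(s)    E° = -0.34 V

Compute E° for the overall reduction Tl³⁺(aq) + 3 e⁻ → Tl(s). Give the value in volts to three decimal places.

Standard free energies of sequential steps add: ΔG°₃ = ΔG°₁ + ΔG°₂, so n₃E°₃ = n₁E°₁ + n₂E°₂.
E°₃ = (2×+1.25 + 1×-0.34) / 3 = (+2.160) / 3 = +0.720 V.

+0.720 V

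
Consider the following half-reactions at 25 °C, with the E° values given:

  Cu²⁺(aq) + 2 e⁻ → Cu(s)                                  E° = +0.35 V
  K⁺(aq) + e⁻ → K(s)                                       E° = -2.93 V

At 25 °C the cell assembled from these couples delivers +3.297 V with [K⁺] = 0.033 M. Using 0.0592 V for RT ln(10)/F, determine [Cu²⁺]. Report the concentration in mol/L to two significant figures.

Cu²⁺/Cu is the cathode, K⁺/K the anode: E°cell = +3.28 V, n = 2.
Overall reaction: Cu²⁺(aq) + 2 K(s) → Cu(s) + 2 K⁺(aq); Q = [K⁺]^2/[Cu²⁺]^1.
From E = E° − (0.0592/n) log Q: log Q = (E° − E)·n/0.0592 = (+3.28 − (+3.297))·2/0.0592 = -0.5743.
So 1·log[Cu²⁺] = 2·log(0.033) − log Q = -2.9630 − (-0.5743) = -2.3887; [Cu²⁺] = 10^(-2.3887) ≈ 0.0041 M.

0.0041 M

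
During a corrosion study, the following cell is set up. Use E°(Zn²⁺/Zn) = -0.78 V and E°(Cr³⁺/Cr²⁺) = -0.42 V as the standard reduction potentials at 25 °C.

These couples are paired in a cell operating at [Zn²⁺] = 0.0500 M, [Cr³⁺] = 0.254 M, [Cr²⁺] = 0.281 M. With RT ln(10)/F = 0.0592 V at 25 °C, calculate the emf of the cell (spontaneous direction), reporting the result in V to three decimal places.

Cr³⁺/Cr²⁺ is the cathode (higher E°), Zn²⁺/Zn the anode: E°cell = -0.42 − (-0.78) = +0.36 V, n = 2.
Overall: 2 Cr³⁺(aq) + Zn(s) → 2 Cr²⁺(aq) + Zn²⁺(aq)
Q = [Cr²⁺]^2·[Zn²⁺] / ([Cr³⁺]^2); log Q = -1.213.
E = E° − (0.0592/n) log Q = +0.36 − (0.0592/2)(-1.213) = +0.396 V.

+0.396 V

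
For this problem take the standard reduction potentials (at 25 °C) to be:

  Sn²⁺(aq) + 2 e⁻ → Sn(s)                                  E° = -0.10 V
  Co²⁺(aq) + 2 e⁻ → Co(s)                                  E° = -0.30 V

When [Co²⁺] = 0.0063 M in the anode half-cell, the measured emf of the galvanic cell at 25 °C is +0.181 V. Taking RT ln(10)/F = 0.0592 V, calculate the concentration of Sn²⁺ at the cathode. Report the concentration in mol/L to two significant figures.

Sn²⁺/Sn is the cathode, Co²⁺/Co the anode: E°cell = +0.20 V, n = 2.
Overall reaction: Sn²⁺(aq) + Co(s) → Sn(s) + Co²⁺(aq); Q = [Co²⁺]^1/[Sn²⁺]^1.
From E = E° − (0.0592/n) log Q: log Q = (E° − E)·n/0.0592 = (+0.20 − (+0.181))·2/0.0592 = 0.6419.
So 1·log[Sn²⁺] = 1·log(0.0063) − log Q = -2.2007 − (0.6419) = -2.8426; [Sn²⁺] = 10^(-2.8426) ≈ 0.0014 M.

0.0014 M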